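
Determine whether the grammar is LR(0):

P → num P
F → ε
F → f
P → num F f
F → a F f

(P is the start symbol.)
Augment with P' → P and build the canonical LR(0) collection (I0 = CLOSURE({[P' → . P]}), then GOTO on every symbol after a dot until no new states appear). It has 10 states:
  I0: { [P → . num F f], [P → . num P], [P' → . P] }  — shift
  I1: { [P' → P .] }  — accept
  I2: { [F → . a F f], [F → . f], [F → .], [P → . num F f], [P → . num P], [P → num . F f], [P → num . P] }  — shift, reduce
  I3: { [P → num F . f] }  — shift
  I4: { [P → num P .] }  — reduce
  I5: { [F → . a F f], [F → . f], [F → .], [F → a . F f] }  — shift, reduce
  I6: { [F → f .] }  — reduce
  I7: { [F → a F . f] }  — shift
  I8: { [F → a F f .] }  — reduce
  I9: { [P → num F f .] }  — reduce

Conflict in state I2:
  Shift-reduce conflict between [F → .] and [F → . a F f]
So the grammar is NOT LR(0).

Answer: No. Shift-reduce conflict between [F → .] and [F → . a F f]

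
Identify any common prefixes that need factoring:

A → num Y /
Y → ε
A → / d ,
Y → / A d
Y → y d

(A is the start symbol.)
No, left-factoring is not needed

Left-factoring is needed when two productions for the same non-terminal
share a common prefix on the right-hand side.

Productions for A:
  A → num Y /
  A → / d ,
Productions for Y:
  Y → ε
  Y → / A d
  Y → y d

No common prefixes found.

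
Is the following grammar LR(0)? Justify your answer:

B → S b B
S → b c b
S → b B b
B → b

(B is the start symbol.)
Augment with B' → B and build the canonical LR(0) collection (I0 = CLOSURE({[B' → . B]}), then GOTO on every symbol after a dot until no new states appear). It has 10 states:
  I0: { [B → . S b B], [B → . b], [B' → . B], [S → . b B b], [S → . b c b] }  — shift
  I1: { [B' → B .] }  — accept
  I2: { [B → S . b B] }  — shift
  I3: { [B → . S b B], [B → . b], [B → b .], [S → . b B b], [S → . b c b], [S → b . B b], [S → b . c b] }  — shift, reduce
  I4: { [S → b B . b] }  — shift
  I5: { [S → b c . b] }  — shift
  I6: { [S → b c b .] }  — reduce
  I7: { [S → b B b .] }  — reduce
  I8: { [B → . S b B], [B → . b], [B → S b . B], [S → . b B b], [S → . b c b] }  — shift
  I9: { [B → S b B .] }  — reduce

Conflict in state I3:
  Shift-reduce conflict between [B → b .] and [B → . b]
So the grammar is NOT LR(0).

Answer: No. Shift-reduce conflict between [B → b .] and [B → . b]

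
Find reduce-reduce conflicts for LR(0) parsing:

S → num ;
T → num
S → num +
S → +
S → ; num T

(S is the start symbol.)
Augment with S' → S and build the canonical LR(0) collection (I0 = CLOSURE({[S' → . S]}), then GOTO on every symbol after a dot until no new states appear). It has 10 states:
  I0: { [S → . +], [S → . ; num T], [S → . num +], [S → . num ;], [S' → . S] }  — shift
  I1: { [S → + .] }  — reduce
  I2: { [S → ; . num T] }  — shift
  I3: { [S' → S .] }  — accept
  I4: { [S → num . +], [S → num . ;] }  — shift
  I5: { [S → num + .] }  — reduce
  I6: { [S → num ; .] }  — reduce
  I7: { [S → ; num . T], [T → . num] }  — shift
  I8: { [S → ; num T .] }  — reduce
  I9: { [T → num .] }  — reduce

No state contains more than one complete item.

Answer: No reduce-reduce conflicts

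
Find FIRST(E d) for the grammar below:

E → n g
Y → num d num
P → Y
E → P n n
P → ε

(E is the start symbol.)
{ 'n', 'num' }

FIRST sets of the non-terminals involved (from the grammar, by fixed-point iteration):
  FIRST(E) = { 'n', 'num' }

To compute FIRST(E d), process the symbols left to right:
Symbol E is a non-terminal. Add FIRST(E) \ {ε} = { 'n', 'num' }
E is not nullable (ε ∉ FIRST(E)), so stop here.
FIRST(E d) = { 'n', 'num' }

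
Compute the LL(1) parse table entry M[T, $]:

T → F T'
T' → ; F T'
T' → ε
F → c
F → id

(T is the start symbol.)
To find M[T, $], we find productions for T where $ is in the predict set (PREDICT(N → α) = (FIRST(α) \ {ε}) ∪ (FOLLOW(N) if α ⇒* ε)).

Relevant sets:
  FIRST(F) = { 'c', 'id' }

T → F T': PREDICT = { 'c', 'id' }

M[T, $] is empty (no production applies)

Answer: Empty (error entry)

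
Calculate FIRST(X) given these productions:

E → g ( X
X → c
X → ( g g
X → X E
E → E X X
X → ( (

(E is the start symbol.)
{ '(', 'c' }

From X → c:
  - c is a terminal: add 'c' and stop
From X → ( g g:
  - '(' is a terminal: add '(' and stop
From X → X E:
  - X is the symbol being defined: contributes nothing new
    X is not nullable, so stop
From X → ( (:
  - '(' is a terminal: add '(' and stop

Collecting: FIRST(X) = { '(', 'c' }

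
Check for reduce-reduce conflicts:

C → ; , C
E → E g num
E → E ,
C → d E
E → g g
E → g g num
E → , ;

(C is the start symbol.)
Augment with C' → C and build the canonical LR(0) collection (I0 = CLOSURE({[C' → . C]}), then GOTO on every symbol after a dot until no new states appear). It has 15 states:
  I0: { [C → . ; , C], [C → . d E], [C' → . C] }  — shift
  I1: { [C → ; . , C] }  — shift
  I2: { [C' → C .] }  — accept
  I3: { [C → d . E], [E → . , ;], [E → . E ,], [E → . E g num], [E → . g g num], [E → . g g] }  — shift
  I4: { [E → , . ;] }  — shift
  I5: { [C → d E .], [E → E . ,], [E → E . g num] }  — shift, reduce
  I6: { [E → g . g num], [E → g . g] }  — shift
  I7: { [E → g g . num], [E → g g .] }  — shift, reduce
  I8: { [E → g g num .] }  — reduce
  I9: { [E → E , .] }  — reduce
  I10: { [E → E g . num] }  — shift
  I11: { [E → E g num .] }  — reduce
  I12: { [E → , ; .] }  — reduce
  I13: { [C → . ; , C], [C → . d E], [C → ; , . C] }  — shift
  I14: { [C → ; , C .] }  — reduce

No state contains more than one complete item.

Answer: No reduce-reduce conflicts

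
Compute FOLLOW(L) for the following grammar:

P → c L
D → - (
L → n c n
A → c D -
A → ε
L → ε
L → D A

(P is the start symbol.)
{ $ }

To compute FOLLOW(L), find every occurrence of L on a right-hand side N → α L β: add FIRST(β) \ {ε}, and if β is empty or nullable also add FOLLOW(N). Iterate to a fixed point.

In P → c L: L is at the end, add FOLLOW(P)

The FOLLOW sets referred to above (computed the same way, to a fixed point):
  FOLLOW(P) = { $ }

Taking the union: FOLLOW(L) = { $ }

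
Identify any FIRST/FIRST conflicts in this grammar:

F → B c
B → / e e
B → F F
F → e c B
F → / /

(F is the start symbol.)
FIRST sets of the non-terminals at (or reachable through a nullable prefix from) the front of some alternative:
  FIRST(B) = { '/', 'e' }
  FIRST(F) = { '/', 'e' }

Productions for F:
  F → B c: FIRST = { '/', 'e' }
  F → e c B: FIRST = { 'e' }
  F → / /: FIRST = { '/' }
Productions for B:
  B → / e e: FIRST = { '/' }
  B → F F: FIRST = { '/', 'e' }

Conflict for F: F → B c and F → e c B
  Overlap: { 'e' }
Conflict for F: F → B c and F → / /
  Overlap: { '/' }
Conflict for B: B → / e e and B → F F
  Overlap: { '/' }

Answer: Yes. F → B c / F → e c B on { 'e' }; F → B c / F → '/' '/' on { '/' }; B → '/' e e / B → F F on { '/' }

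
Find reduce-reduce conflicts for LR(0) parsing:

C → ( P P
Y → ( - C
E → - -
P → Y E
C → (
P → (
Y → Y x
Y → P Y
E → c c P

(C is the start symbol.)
A reduce-reduce conflict occurs when an LR(0) state has two complete items [A → α .] and [B → β .] — both call for a reduction, and with no lookahead the parser cannot choose between them.

Augment with C' → C and build the canonical LR(0) collection (I0 = CLOSURE({[C' → . C]}), then GOTO on every symbol after a dot until no new states appear). It has 18 states:
  I0: { [C → . ( P P], [C → . (], [C' → . C] }  — shift
  I1: { [C → ( . P P], [C → ( .], [P → . (], [P → . Y E], [Y → . ( - C], [Y → . P Y], [Y → . Y x] }  — shift, reduce
  I2: { [C' → C .] }  — accept
  I3: { [P → ( .], [Y → ( . - C] }  — shift, reduce
  I4: { [C → ( P . P], [P → . (], [P → . Y E], [Y → . ( - C], [Y → . P Y], [Y → . Y x], [Y → P . Y] }  — shift
  I5: { [E → . - -], [E → . c c P], [P → Y . E], [Y → Y . x] }  — shift
  I6: { [E → - . -] }  — shift
  I7: { [P → Y E .] }  — reduce
  I8: { [E → c . c P] }  — shift
  I9: { [Y → Y x .] }  — reduce
  I10: { [E → c c . P], [P → . (], [P → . Y E], [Y → . ( - C], [Y → . P Y], [Y → . Y x] }  — shift
  I11: { [E → c c P .], [P → . (], [P → . Y E], [Y → . ( - C], [Y → . P Y], [Y → . Y x], [Y → P . Y] }  — shift, reduce
  I12: { [P → . (], [P → . Y E], [Y → . ( - C], [Y → . P Y], [Y → . Y x], [Y → P . Y] }  — shift
  I13: { [E → . - -], [E → . c c P], [P → Y . E], [Y → P Y .], [Y → Y . x] }  — shift, reduce
  I14: { [E → - - .] }  — reduce
  I15: { [C → ( P P .], [P → . (], [P → . Y E], [Y → . ( - C], [Y → . P Y], [Y → . Y x], [Y → P . Y] }  — shift, reduce
  I16: { [C → . ( P P], [C → . (], [Y → ( - . C] }  — shift
  I17: { [Y → ( - C .] }  — reduce

No state contains more than one complete item.

Answer: No reduce-reduce conflicts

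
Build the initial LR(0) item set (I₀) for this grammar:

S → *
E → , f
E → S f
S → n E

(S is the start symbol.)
First, augment the grammar with S' → S
I₀ = CLOSURE({ [S' → . S] }):
  [S' → . S] has the dot before S: add [S → . *], [S → . n E]
No further items can be added.

I₀ = { [S → . *], [S → . n E], [S' → . S] }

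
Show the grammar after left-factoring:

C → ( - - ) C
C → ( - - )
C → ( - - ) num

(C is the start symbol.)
Left-factoring transforms A → αβ₁ | αβ₂ into A → αA' and A' → β₁ | β₂
(α is the longest common prefix among the alternatives). Repeat until
no nonterminal has two alternatives with a common prefix.

Round 1: C has alternatives sharing prefix '( - - )'. Introduce C': C → ( - - ) C'
  Add: C' → C
  Add: C' → ε
  Add: C' → num

No remaining common prefixes — done.

Resulting grammar:
C → ( - - ) C'
C' → C
C' → ε
C' → num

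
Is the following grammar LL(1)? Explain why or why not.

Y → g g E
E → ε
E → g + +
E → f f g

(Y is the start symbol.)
A grammar is LL(1) if for each non-terminal N with multiple productions, the predict sets of those productions are pairwise disjoint, where PREDICT(N → α) = (FIRST(α) \ {ε}) ∪ (FOLLOW(N) if α ⇒* ε).

Relevant sets:
  FOLLOW(E) = { $ }

For E:
  PREDICT(E → ε) = { $ }
  PREDICT(E → g '+' '+') = { 'g' }
  PREDICT(E → f f g) = { 'f' }
Y has a single production, so nothing to check there.

All predict sets are disjoint. The grammar IS LL(1).

Answer: Yes, the grammar is LL(1).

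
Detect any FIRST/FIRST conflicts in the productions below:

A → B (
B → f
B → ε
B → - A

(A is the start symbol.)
No FIRST/FIRST conflicts.

Productions for B:
  B → f: FIRST = { 'f' }
  B → ε: FIRST = { ε }
  B → - A: FIRST = { '-' }
A has only one production, so no FIRST/FIRST conflict is possible there.

All alternatives of each non-terminal have pairwise disjoint FIRST sets.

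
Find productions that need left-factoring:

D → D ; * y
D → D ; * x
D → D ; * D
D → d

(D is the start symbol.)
Left-factoring is needed when two productions for the same non-terminal
share a common prefix on the right-hand side.

Productions for D:
  D → D ; * y
  D → D ; * x
  D → D ; * D
  D → d

Found common prefix 'D ; *' in productions for D

Answer: Yes, D has productions with common prefix 'D ; *'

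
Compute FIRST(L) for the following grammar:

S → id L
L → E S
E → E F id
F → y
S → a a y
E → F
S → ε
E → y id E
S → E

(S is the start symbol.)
{ 'y' }

To compute FIRST(L), examine every production with L on the left-hand side, reading each right-hand side left to right until a non-nullable symbol is reached.

FIRST sets of the other non-terminals involved (by the same procedure, iterated to a fixed point):
  FIRST(E) = { 'y' }

From L → E S:
  - E is a non-terminal: add FIRST(E) \ {ε} = { 'y' }
    E is not nullable, so stop

Collecting: FIRST(L) = { 'y' }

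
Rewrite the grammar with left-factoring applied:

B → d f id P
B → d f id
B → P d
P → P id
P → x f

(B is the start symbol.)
B → d f id B'
B' → P
B' → ε
B → P d
P → P id
P → x f

Left-factoring transforms A → αβ₁ | αβ₂ into A → αA' and A' → β₁ | β₂
(α is the longest common prefix among the alternatives). Repeat until
no nonterminal has two alternatives with a common prefix.

Round 1: B has alternatives sharing prefix 'd f id'. Introduce B': B → d f id B'
  Add: B' → P
  Add: B' → ε

No remaining common prefixes — done.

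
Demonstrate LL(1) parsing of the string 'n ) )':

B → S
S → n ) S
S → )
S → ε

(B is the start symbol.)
Stack is shown with the top on the left.

Stack    Input    Action
------------------------
B $      n ) ) $  output B → S
S $      n ) ) $  output S → n ) S
n ) S $  n ) ) $  match 'n'
) S $    ) ) $    match ')'
S $      ) $      output S → )
) $      ) $      match ')'
$        $        accept

The string is accepted.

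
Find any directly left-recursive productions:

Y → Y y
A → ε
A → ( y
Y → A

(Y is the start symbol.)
Yes, Y is left-recursive

Y → Y y: LEFT RECURSIVE (starts with Y)
A → ε: starts with ε
A → ( y: starts with '('
Y → A: starts with A

The grammar has direct left recursion on: Y.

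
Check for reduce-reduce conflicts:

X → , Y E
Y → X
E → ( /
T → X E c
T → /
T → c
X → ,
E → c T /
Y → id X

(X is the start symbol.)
Augment with X' → X and build the canonical LR(0) collection (I0 = CLOSURE({[X' → . X]}), then GOTO on every symbol after a dot until no new states appear). It has 18 states:
  I0: { [X → . , Y E], [X → . ,], [X' → . X] }  — shift
  I1: { [X → , . Y E], [X → , .], [X → . , Y E], [X → . ,], [Y → . X], [Y → . id X] }  — shift, reduce
  I2: { [X' → X .] }  — accept
  I3: { [Y → X .] }  — reduce
  I4: { [E → . ( /], [E → . c T /], [X → , Y . E] }  — shift
  I5: { [X → . , Y E], [X → . ,], [Y → id . X] }  — shift
  I6: { [Y → id X .] }  — reduce
  I7: { [E → ( . /] }  — shift
  I8: { [X → , Y E .] }  — reduce
  I9: { [E → c . T /], [T → . /], [T → . X E c], [T → . c], [X → . , Y E], [X → . ,] }  — shift
  I10: { [T → / .] }  — reduce
  I11: { [E → c T . /] }  — shift
  I12: { [E → . ( /], [E → . c T /], [T → X . E c] }  — shift
  I13: { [T → c .] }  — reduce
  I14: { [T → X E . c] }  — shift
  I15: { [T → X E c .] }  — reduce
  I16: { [E → c T / .] }  — reduce
  I17: { [E → ( / .] }  — reduce

No state contains more than one complete item.

Answer: No reduce-reduce conflicts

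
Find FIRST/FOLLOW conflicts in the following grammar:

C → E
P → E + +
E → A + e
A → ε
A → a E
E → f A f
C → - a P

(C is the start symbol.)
No FIRST/FOLLOW conflicts.

A FIRST/FOLLOW conflict occurs when a non-terminal N has a nullable alternative N → β (β ⇒* ε) and another alternative N → α with FIRST(α) ∩ FOLLOW(N) ≠ ∅: on such a lookahead the parser cannot decide between expanding α and letting N vanish via β.

Nullable non-terminals: A.

A: nullable alternative(s) A → ε; FOLLOW(A) = { '+', 'f' }
  A → ε: FIRST \ {ε} = { } — this is the only nullable alternative, skip
  A → a E: FIRST \ {ε} = { 'a' } — disjoint from FOLLOW(A)

C, E, P have no nullable alternative, so no FIRST/FOLLOW check is needed there.

No FIRST/FOLLOW conflicts found.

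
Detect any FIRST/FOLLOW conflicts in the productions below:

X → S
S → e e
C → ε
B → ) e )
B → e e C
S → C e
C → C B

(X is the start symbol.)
Yes. C → C B with FOLLOW(C) on { ')', 'e' }

A FIRST/FOLLOW conflict occurs when a non-terminal N has a nullable alternative N → β (β ⇒* ε) and another alternative N → α with FIRST(α) ∩ FOLLOW(N) ≠ ∅: on such a lookahead the parser cannot decide between expanding α and letting N vanish via β.

Nullable non-terminals: C.
FIRST sets used below: FIRST(C) = { ')', 'e', ε }, FIRST(B) = { ')', 'e' }

C: nullable alternative(s) C → ε; FOLLOW(C) = { ')', 'e' }
  C → ε: FIRST \ {ε} = { } — this is the only nullable alternative, skip
  C → C B: FIRST \ {ε} = { ')', 'e' } — overlaps FOLLOW(C) on { ')', 'e' }: CONFLICT

B, S, X have no nullable alternative, so no FIRST/FOLLOW check is needed there.

So the grammar has 1 FIRST/FOLLOW conflict (marked CONFLICT above).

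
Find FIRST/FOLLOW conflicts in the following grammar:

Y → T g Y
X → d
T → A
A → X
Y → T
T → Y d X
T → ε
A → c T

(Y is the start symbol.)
A FIRST/FOLLOW conflict occurs when a non-terminal N has a nullable alternative N → β (β ⇒* ε) and another alternative N → α with FIRST(α) ∩ FOLLOW(N) ≠ ∅: on such a lookahead the parser cannot decide between expanding α and letting N vanish via β.

Nullable non-terminals: T, Y.
FIRST sets used below: FIRST(A) = { 'c', 'd' }, FIRST(Y) = { 'c', 'd', 'g', ε }, FIRST(T) = { 'c', 'd', 'g', ε }

T: nullable alternative(s) T → ε; FOLLOW(T) = { $, 'd', 'g' }
  T → A: FIRST \ {ε} = { 'c', 'd' } — overlaps FOLLOW(T) on { 'd' }: CONFLICT
  T → Y d X: FIRST \ {ε} = { 'c', 'd', 'g' } — overlaps FOLLOW(T) on { 'd', 'g' }: CONFLICT
  T → ε: FIRST \ {ε} = { } — this is the only nullable alternative, skip

Y: nullable alternative(s) Y → T; FOLLOW(Y) = { $, 'd' }
  Y → T g Y: FIRST \ {ε} = { 'c', 'd', 'g' } — overlaps FOLLOW(Y) on { 'd' }: CONFLICT
  Y → T: FIRST \ {ε} = { 'c', 'd', 'g' } — this is the only nullable alternative, skip

A, X have no nullable alternative, so no FIRST/FOLLOW check is needed there.

So the grammar has 3 FIRST/FOLLOW conflicts (marked CONFLICT above).

Answer: Yes. Y → T g Y with FOLLOW(Y) on { 'd' }; T → A with FOLLOW(T) on { 'd' }; T → Y d X with FOLLOW(T) on { 'd', 'g' }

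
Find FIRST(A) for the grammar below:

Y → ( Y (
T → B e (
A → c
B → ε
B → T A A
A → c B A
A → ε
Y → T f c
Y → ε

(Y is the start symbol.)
To compute FIRST(A), examine every production with A on the left-hand side, reading each right-hand side left to right until a non-nullable symbol is reached.

From A → c:
  - c is a terminal: add 'c' and stop
From A → c B A:
  - c is a terminal: add 'c' and stop
From A → ε:
  - ε-production, so ε ∈ FIRST(A)

Collecting: FIRST(A) = { 'c', ε }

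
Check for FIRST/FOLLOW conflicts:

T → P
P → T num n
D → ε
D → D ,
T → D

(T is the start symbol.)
Nullable non-terminals: D, T.
FIRST sets used below: FIRST(D) = { ',', ε }, FIRST(P) = { ',', 'num' }

D: nullable alternative(s) D → ε; FOLLOW(D) = { $, ',', 'num' }
  D → ε: FIRST \ {ε} = { } — this is the only nullable alternative, skip
  D → D ,: FIRST \ {ε} = { ',' } — overlaps FOLLOW(D) on { ',' }: CONFLICT

T: nullable alternative(s) T → D; FOLLOW(T) = { $, 'num' }
  T → P: FIRST \ {ε} = { ',', 'num' } — overlaps FOLLOW(T) on { 'num' }: CONFLICT
  T → D: FIRST \ {ε} = { ',' } — this is the only nullable alternative, skip

P has no nullable alternative, so no FIRST/FOLLOW check is needed there.

So the grammar has 2 FIRST/FOLLOW conflicts (marked CONFLICT above).

Answer: Yes. T → P with FOLLOW(T) on { 'num' }; D → D ',' with FOLLOW(D) on { ',' }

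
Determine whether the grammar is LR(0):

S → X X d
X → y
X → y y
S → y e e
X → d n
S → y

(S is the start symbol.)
No. Shift-reduce conflict between [S → y .] and [S → y . e e]

Augment with S' → S and build the canonical LR(0) collection (I0 = CLOSURE({[S' → . S]}), then GOTO on every symbol after a dot until no new states appear). It has 12 states:
  I0: { [S → . X X d], [S → . y e e], [S → . y], [S' → . S], [X → . d n], [X → . y y], [X → . y] }  — shift
  I1: { [S' → S .] }  — accept
  I2: { [S → X . X d], [X → . d n], [X → . y y], [X → . y] }  — shift
  I3: { [X → d . n] }  — shift
  I4: { [S → y . e e], [S → y .], [X → y . y], [X → y .] }  — shift, 2 reduces
  I5: { [S → y e . e] }  — shift
  I6: { [X → y y .] }  — reduce
  I7: { [S → y e e .] }  — reduce
  I8: { [X → d n .] }  — reduce
  I9: { [S → X X . d] }  — shift
  I10: { [X → y . y], [X → y .] }  — shift, reduce
  I11: { [S → X X d .] }  — reduce

Conflict in state I4:
  Shift-reduce conflict between [S → y .] and [S → y . e e]
So the grammar is NOT LR(0).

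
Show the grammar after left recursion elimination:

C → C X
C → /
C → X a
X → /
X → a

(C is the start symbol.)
C → / C'
C → X a C'
C' → X C'
C' → ε
X → /
X → a

C is directly left-recursive. The standard transformation for
  A → A α₁ | ... | A α_m | β₁ | ... | β_n
is
  A  → β₁ A' | ... | β_n A'
  A' → α₁ A' | ... | α_m A' | ε

C → / becomes C → / C'
C → X a becomes C → X a C'
C → C X becomes C' → X C'
Add C' → ε

Productions for other non-terminals are unchanged:
  X → /
  X → a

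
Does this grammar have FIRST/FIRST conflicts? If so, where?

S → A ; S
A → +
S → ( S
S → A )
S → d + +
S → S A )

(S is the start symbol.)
Yes. S → A ';' S / S → A ')' on { '+' }; S → A ';' S / S → S A ')' on { '+' }; S → '(' S / S → S A ')' on { '(' }; S → A ')' / S → S A ')' on { '+' }; S → d '+' '+' / S → S A ')' on { 'd' }

A FIRST/FIRST conflict occurs when two productions N → α and N → β for the same non-terminal have FIRST(α) ∩ FIRST(β) ≠ ∅ (with ε ∈ FIRST of a nullable right-hand side, so two nullable alternatives also conflict).

FIRST sets of the non-terminals at (or reachable through a nullable prefix from) the front of some alternative:
  FIRST(A) = { '+' }
  FIRST(S) = { '(', '+', 'd' }

Productions for S:
  S → A ; S: FIRST = { '+' }
  S → ( S: FIRST = { '(' }
  S → A ): FIRST = { '+' }
  S → d + +: FIRST = { 'd' }
  S → S A ): FIRST = { '(', '+', 'd' }
A has only one production, so no FIRST/FIRST conflict is possible there.

Conflict for S: S → A ; S and S → A )
  Overlap: { '+' }
Conflict for S: S → A ; S and S → S A )
  Overlap: { '+' }
Conflict for S: S → ( S and S → S A )
  Overlap: { '(' }
Conflict for S: S → A ) and S → S A )
  Overlap: { '+' }
Conflict for S: S → d + + and S → S A )
  Overlap: { 'd' }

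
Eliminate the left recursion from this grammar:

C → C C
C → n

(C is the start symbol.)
C is directly left-recursive. The standard transformation for
  A → A α₁ | ... | A α_m | β₁ | ... | β_n
is
  A  → β₁ A' | ... | β_n A'
  A' → α₁ A' | ... | α_m A' | ε

C → n becomes C → n C'
C → C C becomes C' → C C'
Add C' → ε

Resulting grammar:
C → n C'
C' → C C'
C' → ε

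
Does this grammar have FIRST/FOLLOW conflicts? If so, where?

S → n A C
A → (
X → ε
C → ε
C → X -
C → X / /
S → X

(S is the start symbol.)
A FIRST/FOLLOW conflict occurs when a non-terminal N has a nullable alternative N → β (β ⇒* ε) and another alternative N → α with FIRST(α) ∩ FOLLOW(N) ≠ ∅: on such a lookahead the parser cannot decide between expanding α and letting N vanish via β.

Nullable non-terminals: C, S, X.
FIRST sets used below: FIRST(X) = { ε }

C: nullable alternative(s) C → ε; FOLLOW(C) = { $ }
  C → ε: FIRST \ {ε} = { } — this is the only nullable alternative, skip
  C → X -: FIRST \ {ε} = { '-' } — disjoint from FOLLOW(C)
  C → X / /: FIRST \ {ε} = { '/' } — disjoint from FOLLOW(C)

S: nullable alternative(s) S → X; FOLLOW(S) = { $ }
  S → n A C: FIRST \ {ε} = { 'n' } — disjoint from FOLLOW(S)
  S → X: FIRST \ {ε} = { } — this is the only nullable alternative, skip
X has a nullable alternative but only one production, so nothing to check.

A has no nullable alternative, so no FIRST/FOLLOW check is needed there.

No FIRST/FOLLOW conflicts found.

Answer: No FIRST/FOLLOW conflicts.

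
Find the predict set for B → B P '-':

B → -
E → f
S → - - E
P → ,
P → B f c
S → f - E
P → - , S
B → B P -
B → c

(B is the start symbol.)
PREDICT(B → B P '-') = (FIRST(RHS) \ {ε}) ∪ (FOLLOW(B) if ε ∈ FIRST(RHS), i.e. RHS ⇒* ε)
FIRST(B) = { '-', 'c' }
FIRST(B P '-') = { '-', 'c' }
ε ∉ FIRST(B P '-'), so FOLLOW(B) is not added.
PREDICT(B → B P '-') = { '-', 'c' }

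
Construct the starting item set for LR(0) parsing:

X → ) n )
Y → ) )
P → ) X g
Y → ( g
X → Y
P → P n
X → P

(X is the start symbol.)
First, augment the grammar with X' → X
I₀ = CLOSURE({ [X' → . X] }):
  [X' → . X] has the dot before X: add [X → . ) n )], [X → . Y], [X → . P]
  [X → . Y] has the dot before Y: add [Y → . ) )], [Y → . ( g]
  [X → . P] has the dot before P: add [P → . ) X g], [P → . P n]
No further items can be added.

I₀ = { [P → . ) X g], [P → . P n], [X → . ) n )], [X → . P], [X → . Y], [X' → . X], [Y → . ( g], [Y → . ) )] }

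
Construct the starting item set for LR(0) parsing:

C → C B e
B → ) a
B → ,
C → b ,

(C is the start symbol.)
First, augment the grammar with C' → C
I₀ = CLOSURE({ [C' → . C] }):
  [C' → . C] has the dot before C: add [C → . C B e], [C → . b ,]
No further items can be added.

I₀ = { [C → . C B e], [C → . b ,], [C' → . C] }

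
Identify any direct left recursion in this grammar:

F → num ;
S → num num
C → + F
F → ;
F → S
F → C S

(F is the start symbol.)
Direct left recursion occurs when N → N α for some non-terminal N (the right-hand side begins with the left-hand side itself).

F → num ;: starts with num
S → num num: starts with num
C → + F: starts with '+'
F → ;: starts with ';'
F → S: starts with S
F → C S: starts with C

No direct left recursion found.

Answer: No direct left recursion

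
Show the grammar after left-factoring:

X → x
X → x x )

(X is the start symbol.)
X → x X'
X' → ε
X' → x )

Left-factoring transforms A → αβ₁ | αβ₂ into A → αA' and A' → β₁ | β₂
(α is the longest common prefix among the alternatives). Repeat until
no nonterminal has two alternatives with a common prefix.

Round 1: X has alternatives sharing prefix 'x'. Introduce X': X → x X'
  Add: X' → ε
  Add: X' → x )

No remaining common prefixes — done.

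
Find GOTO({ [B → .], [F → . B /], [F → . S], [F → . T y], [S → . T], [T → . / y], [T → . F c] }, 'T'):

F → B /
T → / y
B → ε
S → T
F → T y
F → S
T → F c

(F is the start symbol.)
{ [F → T . y], [S → T .] }

GOTO(I, 'T') = CLOSURE({ [A → αX.β] : [A → α.Xβ] ∈ I, X = 'T' })

Items with dot before 'T', with the dot advanced:
  [F → . T y] → [F → T . y]
  [S → . T] → [S → T .]
Closure adds nothing (no advanced item has the dot before a non-terminal).

GOTO = { [F → T . y], [S → T .] }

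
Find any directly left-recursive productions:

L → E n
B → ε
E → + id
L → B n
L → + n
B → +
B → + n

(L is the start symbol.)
L → E n: starts with E
B → ε: starts with ε
E → + id: starts with '+'
L → B n: starts with B
L → + n: starts with '+'
B → +: starts with '+'
B → + n: starts with '+'

No direct left recursion found.

Answer: No direct left recursion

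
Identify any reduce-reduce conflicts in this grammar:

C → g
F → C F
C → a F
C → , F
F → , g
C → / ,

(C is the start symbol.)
A reduce-reduce conflict occurs when an LR(0) state has two complete items [A → α .] and [B → β .] — both call for a reduction, and with no lookahead the parser cannot choose between them.

Augment with C' → C and build the canonical LR(0) collection (I0 = CLOSURE({[C' → . C]}), then GOTO on every symbol after a dot until no new states appear). It has 13 states:
  I0: { [C → . , F], [C → . / ,], [C → . a F], [C → . g], [C' → . C] }  — shift
  I1: { [C → , . F], [C → . , F], [C → . / ,], [C → . a F], [C → . g], [F → . , g], [F → . C F] }  — shift
  I2: { [C → / . ,] }  — shift
  I3: { [C' → C .] }  — accept
  I4: { [C → . , F], [C → . / ,], [C → . a F], [C → . g], [C → a . F], [F → . , g], [F → . C F] }  — shift
  I5: { [C → g .] }  — reduce
  I6: { [C → , . F], [C → . , F], [C → . / ,], [C → . a F], [C → . g], [F → , . g], [F → . , g], [F → . C F] }  — shift
  I7: { [C → . , F], [C → . / ,], [C → . a F], [C → . g], [F → . , g], [F → . C F], [F → C . F] }  — shift
  I8: { [C → a F .] }  — reduce
  I9: { [F → C F .] }  — reduce
  I10: { [C → , F .] }  — reduce
  I11: { [C → g .], [F → , g .] }  — 2 reduces
  I12: { [C → / , .] }  — reduce

I11 contains complete items [C → g .], [F → , g .] — reduce-reduce conflict.

Answer: Yes — I11: [C → g .] vs [F → , g .]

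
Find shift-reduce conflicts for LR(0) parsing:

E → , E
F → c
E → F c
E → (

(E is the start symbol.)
A shift-reduce conflict occurs when an LR(0) state has both:
  - a complete (reduce) item [A → α .] (dot at the end), and
  - a shift item [B → β . c γ] (dot before a terminal).

Augment with E' → E and build the canonical LR(0) collection (I0 = CLOSURE({[E' → . E]}), then GOTO on every symbol after a dot until no new states appear). It has 8 states:
  I0: { [E → . (], [E → . , E], [E → . F c], [E' → . E], [F → . c] }  — shift
  I1: { [E → ( .] }  — reduce
  I2: { [E → , . E], [E → . (], [E → . , E], [E → . F c], [F → . c] }  — shift
  I3: { [E' → E .] }  — accept
  I4: { [E → F . c] }  — shift
  I5: { [F → c .] }  — reduce
  I6: { [E → F c .] }  — reduce
  I7: { [E → , E .] }  — reduce

No state contains both a complete item and a shift item.

Answer: No shift-reduce conflicts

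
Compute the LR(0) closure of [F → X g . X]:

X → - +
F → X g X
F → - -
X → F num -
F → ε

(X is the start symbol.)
{ [F → . - -], [F → . X g X], [F → .], [F → X g . X], [X → . - +], [X → . F num -] }

To compute CLOSURE, for each item [A → α.Bβ] where B is a non-terminal, add [B → .γ] for all productions B → γ; repeat for the newly added items until nothing changes.

Start with: [F → X g . X]
  [F → X g . X] has the dot before X: add [X → . - +], [X → . F num -]
  [X → . F num -] has the dot before F: add [F → . X g X], [F → . - -], [F → .]
No further items can be added.

CLOSURE = { [F → . - -], [F → . X g X], [F → .], [F → X g . X], [X → . - +], [X → . F num -] }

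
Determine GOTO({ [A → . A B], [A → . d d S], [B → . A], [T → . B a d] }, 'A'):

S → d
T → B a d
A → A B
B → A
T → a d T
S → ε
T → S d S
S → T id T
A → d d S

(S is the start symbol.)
GOTO(I, 'A') = CLOSURE({ [A → αX.β] : [A → α.Xβ] ∈ I, X = 'A' })

Items with dot before 'A', with the dot advanced:
  [A → . A B] → [A → A . B]
  [B → . A] → [B → A .]
Closure of the advanced items:
  [A → A . B] has the dot before B: add [B → . A]
  [B → . A] has the dot before A: add [A → . A B], [A → . d d S]

GOTO = { [A → . A B], [A → . d d S], [A → A . B], [B → . A], [B → A .] }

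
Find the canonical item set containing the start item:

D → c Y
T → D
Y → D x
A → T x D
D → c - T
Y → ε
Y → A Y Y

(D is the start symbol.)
First, augment the grammar with D' → D
I₀ = CLOSURE({ [D' → . D] }):
  [D' → . D] has the dot before D: add [D → . c Y], [D → . c - T]
No further items can be added.

I₀ = { [D → . c - T], [D → . c Y], [D' → . D] }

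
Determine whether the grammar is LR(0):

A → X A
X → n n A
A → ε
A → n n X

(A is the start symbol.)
Augment with A' → A and build the canonical LR(0) collection (I0 = CLOSURE({[A' → . A]}), then GOTO on every symbol after a dot until no new states appear). It has 8 states:
  I0: { [A → . X A], [A → . n n X], [A → .], [A' → . A], [X → . n n A] }  — shift, reduce
  I1: { [A' → A .] }  — accept
  I2: { [A → . X A], [A → . n n X], [A → .], [A → X . A], [X → . n n A] }  — shift, reduce
  I3: { [A → n . n X], [X → n . n A] }  — shift
  I4: { [A → . X A], [A → . n n X], [A → .], [A → n n . X], [X → . n n A], [X → n n . A] }  — shift, reduce
  I5: { [X → n n A .] }  — reduce
  I6: { [A → . X A], [A → . n n X], [A → .], [A → X . A], [A → n n X .], [X → . n n A] }  — shift, 2 reduces
  I7: { [A → X A .] }  — reduce

Conflict in state I0:
  Shift-reduce conflict between [A → .] and [A → . n n X]
So the grammar is NOT LR(0).

Answer: No. Shift-reduce conflict between [A → .] and [A → . n n X]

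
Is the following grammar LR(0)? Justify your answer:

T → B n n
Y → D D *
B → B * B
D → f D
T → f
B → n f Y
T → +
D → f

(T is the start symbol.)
A grammar is LR(0) if no state in the canonical LR(0) collection has:
  - both a shift item (dot before a terminal) and a complete item (shift-reduce conflict), or
  - two or more complete items (reduce-reduce conflict; the accept item [T' → T .] counts as a complete item here).

Augment with T' → T and build the canonical LR(0) collection (I0 = CLOSURE({[T' → . T]}), then GOTO on every symbol after a dot until no new states appear). It has 17 states:
  I0: { [B → . B * B], [B → . n f Y], [T → . +], [T → . B n n], [T → . f], [T' → . T] }  — shift
  I1: { [T → + .] }  — reduce
  I2: { [B → B . * B], [T → B . n n] }  — shift
  I3: { [T' → T .] }  — accept
  I4: { [T → f .] }  — reduce
  I5: { [B → n . f Y] }  — shift
  I6: { [B → n f . Y], [D → . f D], [D → . f], [Y → . D D *] }  — shift
  I7: { [D → . f D], [D → . f], [Y → D . D *] }  — shift
  I8: { [B → n f Y .] }  — reduce
  I9: { [D → . f D], [D → . f], [D → f . D], [D → f .] }  — shift, reduce
  I10: { [D → f D .] }  — reduce
  I11: { [Y → D D . *] }  — shift
  I12: { [Y → D D * .] }  — reduce
  I13: { [B → . B * B], [B → . n f Y], [B → B * . B] }  — shift
  I14: { [T → B n . n] }  — shift
  I15: { [T → B n n .] }  — reduce
  I16: { [B → B * B .], [B → B . * B] }  — shift, reduce

Conflict in state I9:
  Shift-reduce conflict between [D → f .] and [D → . f]
So the grammar is NOT LR(0).

Answer: No. Shift-reduce conflict between [D → f .] and [D → . f]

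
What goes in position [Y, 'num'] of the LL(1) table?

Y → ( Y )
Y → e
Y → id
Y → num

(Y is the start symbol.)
Y → num

To find M[Y, 'num'], we find productions for Y where 'num' is in the predict set (PREDICT(N → α) = (FIRST(α) \ {ε}) ∪ (FOLLOW(N) if α ⇒* ε)).

Y → ( Y ): PREDICT = { '(' }
Y → e: PREDICT = { 'e' }
Y → id: PREDICT = { 'id' }
Y → num: PREDICT = { 'num' }
  'num' is in predict set, so this production goes in M[Y, 'num']

M[Y, 'num'] = Y → num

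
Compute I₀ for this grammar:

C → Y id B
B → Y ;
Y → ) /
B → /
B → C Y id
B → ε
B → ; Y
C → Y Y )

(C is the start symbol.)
{ [C → . Y Y )], [C → . Y id B], [C' → . C], [Y → . ) /] }

First, augment the grammar with C' → C
I₀ = CLOSURE({ [C' → . C] }):
  [C' → . C] has the dot before C: add [C → . Y id B], [C → . Y Y )]
  [C → . Y id B] has the dot before Y: add [Y → . ) /]
No further items can be added.

I₀ = { [C → . Y Y )], [C → . Y id B], [C' → . C], [Y → . ) /] }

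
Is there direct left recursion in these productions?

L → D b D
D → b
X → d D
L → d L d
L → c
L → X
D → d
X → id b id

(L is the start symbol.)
No direct left recursion

Direct left recursion occurs when N → N α for some non-terminal N (the right-hand side begins with the left-hand side itself).

L → D b D: starts with D
D → b: starts with b
X → d D: starts with d
L → d L d: starts with d
L → c: starts with c
L → X: starts with X
D → d: starts with d
X → id b id: starts with id

No direct left recursion found.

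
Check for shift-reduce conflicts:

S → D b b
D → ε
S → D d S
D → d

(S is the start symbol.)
A shift-reduce conflict occurs when an LR(0) state has both:
  - a complete (reduce) item [A → α .] (dot at the end), and
  - a shift item [B → β . c γ] (dot before a terminal).

Augment with S' → S and build the canonical LR(0) collection (I0 = CLOSURE({[S' → . S]}), then GOTO on every symbol after a dot until no new states appear). It has 8 states:
  I0: { [D → . d], [D → .], [S → . D b b], [S → . D d S], [S' → . S] }  — shift, reduce
  I1: { [S → D . b b], [S → D . d S] }  — shift
  I2: { [S' → S .] }  — accept
  I3: { [D → d .] }  — reduce
  I4: { [S → D b . b] }  — shift
  I5: { [D → . d], [D → .], [S → . D b b], [S → . D d S], [S → D d . S] }  — shift, reduce
  I6: { [S → D d S .] }  — reduce
  I7: { [S → D b b .] }  — reduce

I0 contains reduce item [D → .] and shift item [D → . d] — shift-reduce conflict.
I5 contains reduce item [D → .] and shift item [D → . d] — shift-reduce conflict.

Answer: Yes — I0: [D → .] vs [D → . d]; I5: [D → .] vs [D → . d]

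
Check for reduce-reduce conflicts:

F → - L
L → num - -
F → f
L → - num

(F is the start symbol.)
No reduce-reduce conflicts

A reduce-reduce conflict occurs when an LR(0) state has two complete items [A → α .] and [B → β .] — both call for a reduction, and with no lookahead the parser cannot choose between them.

Augment with F' → F and build the canonical LR(0) collection (I0 = CLOSURE({[F' → . F]}), then GOTO on every symbol after a dot until no new states appear). It has 10 states:
  I0: { [F → . - L], [F → . f], [F' → . F] }  — shift
  I1: { [F → - . L], [L → . - num], [L → . num - -] }  — shift
  I2: { [F' → F .] }  — accept
  I3: { [F → f .] }  — reduce
  I4: { [L → - . num] }  — shift
  I5: { [F → - L .] }  — reduce
  I6: { [L → num . - -] }  — shift
  I7: { [L → num - . -] }  — shift
  I8: { [L → num - - .] }  — reduce
  I9: { [L → - num .] }  — reduce

No state contains more than one complete item.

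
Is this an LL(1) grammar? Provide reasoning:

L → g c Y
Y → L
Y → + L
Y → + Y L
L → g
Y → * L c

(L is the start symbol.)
A grammar is LL(1) if for each non-terminal N with multiple productions, the predict sets of those productions are pairwise disjoint, where PREDICT(N → α) = (FIRST(α) \ {ε}) ∪ (FOLLOW(N) if α ⇒* ε).

Relevant sets:
  FIRST(L) = { 'g' }

For L:
  PREDICT(L → g c Y) = { 'g' }
  PREDICT(L → g) = { 'g' }
For Y:
  PREDICT(Y → L) = { 'g' }
  PREDICT(Y → '+' L) = { '+' }
  PREDICT(Y → '+' Y L) = { '+' }
  PREDICT(Y → '*' L c) = { '*' }

Conflict found: Predict set conflict for L: { 'g' }
The grammar is NOT LL(1).

Answer: No. Predict set conflict for L: { 'g' }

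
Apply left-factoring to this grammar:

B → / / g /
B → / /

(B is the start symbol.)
B → / / B'
B' → g /
B' → ε

Left-factoring transforms A → αβ₁ | αβ₂ into A → αA' and A' → β₁ | β₂
(α is the longest common prefix among the alternatives). Repeat until
no nonterminal has two alternatives with a common prefix.

Round 1: B has alternatives sharing prefix '/ /'. Introduce B': B → / / B'
  Add: B' → g /
  Add: B' → ε

No remaining common prefixes — done.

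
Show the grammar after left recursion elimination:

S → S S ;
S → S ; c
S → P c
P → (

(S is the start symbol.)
S → P c S'
S' → S ; S'
S' → ; c S'
S' → ε
P → (

S is directly left-recursive. The standard transformation for
  A → A α₁ | ... | A α_m | β₁ | ... | β_n
is
  A  → β₁ A' | ... | β_n A'
  A' → α₁ A' | ... | α_m A' | ε

S → P c becomes S → P c S'
S → S S ; becomes S' → S ; S'
S → S ; c becomes S' → ; c S'
Add S' → ε

Productions for other non-terminals are unchanged:
  P → (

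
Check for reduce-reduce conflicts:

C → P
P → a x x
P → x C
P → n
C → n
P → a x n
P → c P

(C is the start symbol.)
Yes — I5: [C → n .] vs [P → n .]

A reduce-reduce conflict occurs when an LR(0) state has two complete items [A → α .] and [B → β .] — both call for a reduction, and with no lookahead the parser cannot choose between them.

Augment with C' → C and build the canonical LR(0) collection (I0 = CLOSURE({[C' → . C]}), then GOTO on every symbol after a dot until no new states appear). It has 13 states:
  I0: { [C → . P], [C → . n], [C' → . C], [P → . a x n], [P → . a x x], [P → . c P], [P → . n], [P → . x C] }  — shift
  I1: { [C' → C .] }  — accept
  I2: { [C → P .] }  — reduce
  I3: { [P → a . x n], [P → a . x x] }  — shift
  I4: { [P → . a x n], [P → . a x x], [P → . c P], [P → . n], [P → . x C], [P → c . P] }  — shift
  I5: { [C → n .], [P → n .] }  — 2 reduces
  I6: { [C → . P], [C → . n], [P → . a x n], [P → . a x x], [P → . c P], [P → . n], [P → . x C], [P → x . C] }  — shift
  I7: { [P → x C .] }  — reduce
  I8: { [P → c P .] }  — reduce
  I9: { [P → n .] }  — reduce
  I10: { [P → a x . n], [P → a x . x] }  — shift
  I11: { [P → a x n .] }  — reduce
  I12: { [P → a x x .] }  — reduce

I5 contains complete items [C → n .], [P → n .] — reduce-reduce conflict.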